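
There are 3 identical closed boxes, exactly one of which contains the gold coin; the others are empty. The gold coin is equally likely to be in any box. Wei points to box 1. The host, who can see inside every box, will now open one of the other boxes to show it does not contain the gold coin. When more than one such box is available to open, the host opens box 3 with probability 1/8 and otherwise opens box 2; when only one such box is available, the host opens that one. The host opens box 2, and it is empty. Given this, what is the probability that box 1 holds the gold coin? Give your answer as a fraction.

7/15

Condition on the true location of the gold coin.
If it is in box 1 (prior 1/3): box 3 is available but not opened, probability 7/8; weight (1/3)·(7/8) = 7/24.
If it is in box 2 (prior 1/3): the host opened box 2, so this case is ruled out; weight (1/3)·0 = 0.
If it is in box 3 (prior 1/3): only box 2 is available, probability 1; weight (1/3)·1 = 1/3.
The weights sum to 5/8.
So P(the gold coin in box 1 | the host opened box 2) = (7/24) / (5/8) = 7/15.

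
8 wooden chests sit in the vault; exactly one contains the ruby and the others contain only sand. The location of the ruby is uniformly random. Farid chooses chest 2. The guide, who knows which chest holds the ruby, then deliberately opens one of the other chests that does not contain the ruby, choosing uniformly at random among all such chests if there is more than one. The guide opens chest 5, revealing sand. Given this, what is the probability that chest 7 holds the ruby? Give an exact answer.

7/48

Apply Bayes' rule, conditioning on where the ruby actually is.
If it is in any of chests 1, 3, 4, 6, 7, and 8 (prior 1/8 each): the guide has 6 equally likely choices, so probability 1/6; weight (1/8)·(1/6) = 1/48 each.
If it is in chest 2 (prior 1/8): the guide has 7 equally likely choices, so probability 1/7; weight (1/8)·(1/7) = 1/56.
If it is in chest 5 (prior 1/8): the guide opened chest 5, so this case is ruled out; weight (1/8)·0 = 0.
The weights sum to 1/7.
So P(the ruby in chest 7 | the guide opened chest 5) = (1/48) / (1/7) = 7/48.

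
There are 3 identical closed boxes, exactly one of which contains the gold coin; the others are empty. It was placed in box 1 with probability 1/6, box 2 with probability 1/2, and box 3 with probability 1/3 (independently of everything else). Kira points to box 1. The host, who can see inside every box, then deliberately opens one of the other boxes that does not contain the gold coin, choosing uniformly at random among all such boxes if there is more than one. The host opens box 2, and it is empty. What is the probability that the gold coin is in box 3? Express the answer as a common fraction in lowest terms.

Apply Bayes' rule, conditioning on where the gold coin actually is.
If it is in box 1 (prior 1/6): the host has 2 equally likely choices, so probability 1/2; weight (1/6)·(1/2) = 1/12.
If it is in box 2 (prior 1/2): the host opened box 2, so this case is ruled out; weight (1/2)·0 = 0.
If it is in box 3 (prior 1/3): the host has no choice, probability 1; weight (1/3)·1 = 1/3.
The weights sum to 5/12.
So P(the gold coin in box 3 | the host opened box 2) = (1/3) / (5/12) = 4/5.

4/5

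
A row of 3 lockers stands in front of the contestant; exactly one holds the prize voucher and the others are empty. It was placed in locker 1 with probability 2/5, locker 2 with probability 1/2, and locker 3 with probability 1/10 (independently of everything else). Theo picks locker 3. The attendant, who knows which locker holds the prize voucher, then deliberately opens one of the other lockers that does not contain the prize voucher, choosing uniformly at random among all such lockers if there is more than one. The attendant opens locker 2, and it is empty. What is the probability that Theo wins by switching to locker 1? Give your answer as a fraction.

8/9

Apply Bayes' rule, conditioning on where the prize voucher actually is.
If it is in locker 1 (prior 2/5): the attendant has no choice, probability 1; weight (2/5)·1 = 2/5.
If it is in locker 2 (prior 1/2): the attendant opened locker 2, so this case is ruled out; weight (1/2)·0 = 0.
If it is in locker 3 (prior 1/10): the attendant has 2 equally likely choices, so probability 1/2; weight (1/10)·(1/2) = 1/20.
The weights sum to 9/20.
So P(the prize voucher in locker 1 | the attendant opened locker 2) = (2/5) / (9/20) = 8/9.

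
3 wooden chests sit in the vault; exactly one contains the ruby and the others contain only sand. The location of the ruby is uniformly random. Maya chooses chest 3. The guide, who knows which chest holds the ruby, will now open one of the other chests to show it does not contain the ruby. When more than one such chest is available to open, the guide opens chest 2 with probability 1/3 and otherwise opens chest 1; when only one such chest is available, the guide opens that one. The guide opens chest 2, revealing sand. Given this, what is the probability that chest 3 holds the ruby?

1/4

Consider each possible location of the ruby in turn.
If it is in chest 1 (prior 1/3): only chest 2 is available, probability 1; weight (1/3)·1 = 1/3.
If it is in chest 2 (prior 1/3): the guide opened chest 2, so this case is ruled out; weight (1/3)·0 = 0.
If it is in chest 3 (prior 1/3): chest 2 is available, opened with probability 1/3; weight (1/3)·(1/3) = 1/9.
The weights sum to 4/9.
So P(the ruby in chest 3 | the guide opened chest 2) = (1/9) / (4/9) = 1/4.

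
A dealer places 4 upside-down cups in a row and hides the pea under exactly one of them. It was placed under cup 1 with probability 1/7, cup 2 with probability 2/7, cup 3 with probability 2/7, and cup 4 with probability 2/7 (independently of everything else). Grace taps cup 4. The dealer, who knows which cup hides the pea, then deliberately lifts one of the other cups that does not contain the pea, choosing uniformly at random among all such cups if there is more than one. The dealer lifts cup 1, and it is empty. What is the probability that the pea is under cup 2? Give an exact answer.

Consider each possible location of the pea in turn.
If it is under cup 1 (prior 1/7): the dealer opened cup 1, so this case is ruled out; weight (1/7)·0 = 0.
If it is under either of cups 2 and 3 (prior 2/7 each): the dealer has 2 equally likely choices, so probability 1/2; weight (2/7)·(1/2) = 1/7 each.
If it is under cup 4 (prior 2/7): the dealer has 3 equally likely choices, so probability 1/3; weight (2/7)·(1/3) = 2/21.
The weights sum to 8/21.
So P(the pea under cup 2 | the dealer opened cup 1) = (1/7) / (8/21) = 3/8.

3/8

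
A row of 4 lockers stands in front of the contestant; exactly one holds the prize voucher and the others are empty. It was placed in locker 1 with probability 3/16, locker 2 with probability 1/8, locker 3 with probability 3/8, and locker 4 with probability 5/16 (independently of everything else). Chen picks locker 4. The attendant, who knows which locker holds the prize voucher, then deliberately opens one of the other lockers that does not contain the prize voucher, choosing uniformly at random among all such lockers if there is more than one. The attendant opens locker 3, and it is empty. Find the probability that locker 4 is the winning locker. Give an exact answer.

2/5

Condition on the true location of the prize voucher.
If it is in locker 1 (prior 3/16): the attendant has 2 equally likely choices, so probability 1/2; weight (3/16)·(1/2) = 3/32.
If it is in locker 2 (prior 1/8): the attendant has 2 equally likely choices, so probability 1/2; weight (1/8)·(1/2) = 1/16.
If it is in locker 3 (prior 3/8): the attendant opened locker 3, so this case is ruled out; weight (3/8)·0 = 0.
If it is in locker 4 (prior 5/16): the attendant has 3 equally likely choices, so probability 1/3; weight (5/16)·(1/3) = 5/48.
The weights sum to 25/96.
So P(the prize voucher in locker 4 | the attendant opened locker 3) = (5/48) / (25/96) = 2/5.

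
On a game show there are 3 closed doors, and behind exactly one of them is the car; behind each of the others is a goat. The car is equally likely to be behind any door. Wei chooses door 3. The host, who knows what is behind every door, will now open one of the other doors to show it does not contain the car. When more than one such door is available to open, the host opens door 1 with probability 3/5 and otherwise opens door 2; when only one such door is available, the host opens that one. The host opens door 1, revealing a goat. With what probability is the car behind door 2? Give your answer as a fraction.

Condition on the true location of the car.
If it is behind door 1 (prior 1/3): the host opened door 1, so this case is ruled out; weight (1/3)·0 = 0.
If it is behind door 2 (prior 1/3): only door 1 is available, probability 1; weight (1/3)·1 = 1/3.
If it is behind door 3 (prior 1/3): door 1 is available, opened with probability 3/5; weight (1/3)·(3/5) = 1/5.
The weights sum to 8/15.
So P(the car behind door 2 | the host opened door 1) = (1/3) / (8/15) = 5/8.

5/8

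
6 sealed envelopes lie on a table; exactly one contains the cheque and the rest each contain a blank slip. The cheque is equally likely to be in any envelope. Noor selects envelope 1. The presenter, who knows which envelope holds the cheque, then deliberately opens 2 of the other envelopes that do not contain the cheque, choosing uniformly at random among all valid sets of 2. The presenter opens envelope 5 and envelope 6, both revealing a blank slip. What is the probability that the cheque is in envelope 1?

1/6

Apply Bayes' rule, conditioning on where the cheque actually is.
If it is in envelope 1 (prior 1/6): the presenter has 10 equally likely choices, so probability 1/10; weight (1/6)·(1/10) = 1/60.
If it is in any of envelopes 2, 3, and 4 (prior 1/6 each): the presenter has 6 equally likely choices, so probability 1/6; weight (1/6)·(1/6) = 1/36 each.
If it is in either of envelopes 5 and 6 (prior 1/6 each): that envelope was opened and seen not to hold the prize — ruled out; weight (1/6)·0 = 0 each.
The weights sum to 1/10.
So P(the cheque in envelope 1 | the presenter opened envelope 5 and envelope 6) = (1/60) / (1/10) = 1/6.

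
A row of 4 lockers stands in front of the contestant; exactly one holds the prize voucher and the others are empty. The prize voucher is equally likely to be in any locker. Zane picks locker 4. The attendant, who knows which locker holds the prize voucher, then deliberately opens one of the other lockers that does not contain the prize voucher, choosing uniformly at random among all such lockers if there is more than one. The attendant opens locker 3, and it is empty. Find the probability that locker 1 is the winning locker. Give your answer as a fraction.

Apply Bayes' rule, conditioning on where the prize voucher actually is.
If it is in either of lockers 1 and 2 (prior 1/4 each): the attendant has 2 equally likely choices, so probability 1/2; weight (1/4)·(1/2) = 1/8 each.
If it is in locker 3 (prior 1/4): the attendant opened locker 3, so this case is ruled out; weight (1/4)·0 = 0.
If it is in locker 4 (prior 1/4): the attendant has 3 equally likely choices, so probability 1/3; weight (1/4)·(1/3) = 1/12.
The weights sum to 1/3.
So P(the prize voucher in locker 1 | the attendant opened locker 3) = (1/8) / (1/3) = 3/8.

3/8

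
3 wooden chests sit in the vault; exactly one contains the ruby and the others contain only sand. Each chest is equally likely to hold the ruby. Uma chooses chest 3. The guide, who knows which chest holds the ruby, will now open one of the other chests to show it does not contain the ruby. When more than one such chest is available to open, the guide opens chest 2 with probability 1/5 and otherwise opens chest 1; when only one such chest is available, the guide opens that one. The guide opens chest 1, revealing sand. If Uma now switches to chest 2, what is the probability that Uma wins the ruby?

Apply Bayes' rule, conditioning on where the ruby actually is.
If it is in chest 1 (prior 1/3): the guide opened chest 1, so this case is ruled out; weight (1/3)·0 = 0.
If it is in chest 2 (prior 1/3): only chest 1 is available, probability 1; weight (1/3)·1 = 1/3.
If it is in chest 3 (prior 1/3): chest 2 is available but not opened, probability 4/5; weight (1/3)·(4/5) = 4/15.
The weights sum to 3/5.
So P(the ruby in chest 2 | the guide opened chest 1) = (1/3) / (3/5) = 5/9.

5/9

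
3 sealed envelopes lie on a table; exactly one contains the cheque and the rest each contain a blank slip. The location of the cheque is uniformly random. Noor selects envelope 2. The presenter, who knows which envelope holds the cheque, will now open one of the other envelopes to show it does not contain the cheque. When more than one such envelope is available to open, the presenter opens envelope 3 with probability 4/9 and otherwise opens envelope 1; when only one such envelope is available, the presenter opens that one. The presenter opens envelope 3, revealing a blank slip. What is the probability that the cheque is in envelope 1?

9/13

Consider each possible location of the cheque in turn.
If it is in envelope 1 (prior 1/3): only envelope 3 is available, probability 1; weight (1/3)·1 = 1/3.
If it is in envelope 2 (prior 1/3): envelope 3 is available, opened with probability 4/9; weight (1/3)·(4/9) = 4/27.
If it is in envelope 3 (prior 1/3): the presenter opened envelope 3, so this case is ruled out; weight (1/3)·0 = 0.
The weights sum to 13/27.
So P(the cheque in envelope 1 | the presenter opened envelope 3) = (1/3) / (13/27) = 9/13.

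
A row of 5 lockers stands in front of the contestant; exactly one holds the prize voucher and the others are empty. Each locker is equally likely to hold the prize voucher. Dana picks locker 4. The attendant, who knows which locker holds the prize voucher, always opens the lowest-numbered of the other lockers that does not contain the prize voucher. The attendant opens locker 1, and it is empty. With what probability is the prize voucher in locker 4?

1/4

Apply Bayes' rule, conditioning on where the prize voucher actually is.
If it is in locker 1 (prior 1/5): the attendant opened locker 1, so this case is ruled out; weight (1/5)·0 = 0.
If it is in any of lockers 2, 3, 4, and 5 (prior 1/5 each): locker 1 is the lowest-numbered option available, probability 1; weight (1/5)·1 = 1/5 each.
The weights sum to 4/5.
So P(the prize voucher in locker 4 | the attendant opened locker 1) = (1/5) / (4/5) = 1/4.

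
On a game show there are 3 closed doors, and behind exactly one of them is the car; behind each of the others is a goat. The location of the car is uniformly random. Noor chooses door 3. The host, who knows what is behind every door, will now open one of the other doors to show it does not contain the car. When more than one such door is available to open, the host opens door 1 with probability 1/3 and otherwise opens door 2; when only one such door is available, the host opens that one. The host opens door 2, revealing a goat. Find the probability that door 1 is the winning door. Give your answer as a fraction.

3/5

Consider each possible location of the car in turn.
If it is behind door 1 (prior 1/3): only door 2 is available, probability 1; weight (1/3)·1 = 1/3.
If it is behind door 2 (prior 1/3): the host opened door 2, so this case is ruled out; weight (1/3)·0 = 0.
If it is behind door 3 (prior 1/3): door 1 is available but not opened, probability 2/3; weight (1/3)·(2/3) = 2/9.
The weights sum to 5/9.
So P(the car behind door 1 | the host opened door 2) = (1/3) / (5/9) = 3/5.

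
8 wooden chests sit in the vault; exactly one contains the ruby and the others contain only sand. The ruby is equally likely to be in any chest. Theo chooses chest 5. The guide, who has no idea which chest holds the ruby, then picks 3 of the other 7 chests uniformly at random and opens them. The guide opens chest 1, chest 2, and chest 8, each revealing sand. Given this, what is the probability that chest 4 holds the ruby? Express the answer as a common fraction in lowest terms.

Because the guide chose which chests to open without knowing where the ruby is, the choice is independent of the prize location. Learning that none of the 3 opened chests holds the ruby simply rules out those 3 locations and leaves the remaining 5 chests still equally likely by symmetry.
So P(the ruby in chest 4) = 1/5.

1/5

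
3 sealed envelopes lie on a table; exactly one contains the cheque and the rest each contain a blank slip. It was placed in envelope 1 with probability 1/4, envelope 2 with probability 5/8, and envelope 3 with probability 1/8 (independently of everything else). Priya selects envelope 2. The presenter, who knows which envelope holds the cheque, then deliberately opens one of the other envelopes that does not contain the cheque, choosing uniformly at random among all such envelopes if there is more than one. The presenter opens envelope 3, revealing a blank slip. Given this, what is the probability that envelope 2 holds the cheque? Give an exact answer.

Consider each possible location of the cheque in turn.
If it is in envelope 1 (prior 1/4): the presenter has no choice, probability 1; weight (1/4)·1 = 1/4.
If it is in envelope 2 (prior 5/8): the presenter has 2 equally likely choices, so probability 1/2; weight (5/8)·(1/2) = 5/16.
If it is in envelope 3 (prior 1/8): the presenter opened envelope 3, so this case is ruled out; weight (1/8)·0 = 0.
The weights sum to 9/16.
So P(the cheque in envelope 2 | the presenter opened envelope 3) = (5/16) / (9/16) = 5/9.

5/9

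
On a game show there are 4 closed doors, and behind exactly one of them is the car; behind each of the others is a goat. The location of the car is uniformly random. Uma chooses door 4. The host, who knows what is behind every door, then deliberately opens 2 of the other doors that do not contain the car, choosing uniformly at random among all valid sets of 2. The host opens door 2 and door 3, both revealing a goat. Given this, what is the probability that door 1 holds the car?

Apply Bayes' rule, conditioning on where the car actually is.
If it is behind door 1 (prior 1/4): the host has no choice, probability 1; weight (1/4)·1 = 1/4.
If it is behind either of doors 2 and 3 (prior 1/4 each): that door was opened and seen not to hold the prize — ruled out; weight (1/4)·0 = 0 each.
If it is behind door 4 (prior 1/4): the host has 3 equally likely choices, so probability 1/3; weight (1/4)·(1/3) = 1/12.
The weights sum to 1/3.
So P(the car behind door 1 | the host opened door 2 and door 3) = (1/4) / (1/3) = 3/4.

3/4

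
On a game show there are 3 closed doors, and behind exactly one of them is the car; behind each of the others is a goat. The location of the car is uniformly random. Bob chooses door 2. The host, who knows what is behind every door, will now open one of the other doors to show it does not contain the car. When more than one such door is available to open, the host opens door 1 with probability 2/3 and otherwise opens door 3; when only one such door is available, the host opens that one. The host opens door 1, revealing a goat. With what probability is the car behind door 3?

3/5

Condition on the true location of the car.
If it is behind door 1 (prior 1/3): the host opened door 1, so this case is ruled out; weight (1/3)·0 = 0.
If it is behind door 2 (prior 1/3): door 1 is available, opened with probability 2/3; weight (1/3)·(2/3) = 2/9.
If it is behind door 3 (prior 1/3): only door 1 is available, probability 1; weight (1/3)·1 = 1/3.
The weights sum to 5/9.
So P(the car behind door 3 | the host opened door 1) = (1/3) / (5/9) = 3/5.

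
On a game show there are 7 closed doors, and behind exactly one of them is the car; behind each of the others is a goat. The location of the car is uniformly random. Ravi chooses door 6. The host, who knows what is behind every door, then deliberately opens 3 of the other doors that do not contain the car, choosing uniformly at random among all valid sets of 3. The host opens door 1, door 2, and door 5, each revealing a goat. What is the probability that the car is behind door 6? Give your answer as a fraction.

Condition on the true location of the car.
If it is behind any of doors 1, 2, and 5 (prior 1/7 each): that door was opened and seen not to hold the prize — ruled out; weight (1/7)·0 = 0 each.
If it is behind any of doors 3, 4, and 7 (prior 1/7 each): the host has 10 equally likely choices, so probability 1/10; weight (1/7)·(1/10) = 1/70 each.
If it is behind door 6 (prior 1/7): the host has 20 equally likely choices, so probability 1/20; weight (1/7)·(1/20) = 1/140.
The weights sum to 1/20.
So P(the car behind door 6 | the host opened door 1, door 2, and door 5) = (1/140) / (1/20) = 1/7.

1/7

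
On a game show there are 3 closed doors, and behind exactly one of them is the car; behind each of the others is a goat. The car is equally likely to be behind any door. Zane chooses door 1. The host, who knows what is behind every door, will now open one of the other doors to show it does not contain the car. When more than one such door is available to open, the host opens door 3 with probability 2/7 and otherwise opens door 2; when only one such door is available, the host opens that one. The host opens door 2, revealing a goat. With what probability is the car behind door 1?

5/12

Condition on the true location of the car.
If it is behind door 1 (prior 1/3): door 3 is available but not opened, probability 5/7; weight (1/3)·(5/7) = 5/21.
If it is behind door 2 (prior 1/3): the host opened door 2, so this case is ruled out; weight (1/3)·0 = 0.
If it is behind door 3 (prior 1/3): only door 2 is available, probability 1; weight (1/3)·1 = 1/3.
The weights sum to 4/7.
So P(the car behind door 1 | the host opened door 2) = (5/21) / (4/7) = 5/12.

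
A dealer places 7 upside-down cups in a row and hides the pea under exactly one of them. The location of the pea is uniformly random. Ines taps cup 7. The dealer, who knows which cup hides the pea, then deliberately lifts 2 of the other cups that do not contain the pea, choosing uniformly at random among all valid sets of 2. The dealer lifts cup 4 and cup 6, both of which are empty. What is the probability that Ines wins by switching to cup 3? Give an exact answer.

Condition on the true location of the pea.
If it is under any of cups 1, 2, 3, and 5 (prior 1/7 each): the dealer has 10 equally likely choices, so probability 1/10; weight (1/7)·(1/10) = 1/70 each.
If it is under either of cups 4 and 6 (prior 1/7 each): that cup was opened and seen not to hold the prize — ruled out; weight (1/7)·0 = 0 each.
If it is under cup 7 (prior 1/7): the dealer has 15 equally likely choices, so probability 1/15; weight (1/7)·(1/15) = 1/105.
The weights sum to 1/15.
So P(the pea under cup 3 | the dealer opened cup 4 and cup 6) = (1/70) / (1/15) = 3/14.

3/14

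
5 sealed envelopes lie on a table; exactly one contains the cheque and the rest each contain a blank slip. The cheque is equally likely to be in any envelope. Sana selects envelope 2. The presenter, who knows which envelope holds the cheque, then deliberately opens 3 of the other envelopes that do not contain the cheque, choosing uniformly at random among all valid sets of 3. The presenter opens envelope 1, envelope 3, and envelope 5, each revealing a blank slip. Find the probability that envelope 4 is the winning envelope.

4/5

Condition on the true location of the cheque.
If it is in any of envelopes 1, 3, and 5 (prior 1/5 each): that envelope was opened and seen not to hold the prize — ruled out; weight (1/5)·0 = 0 each.
If it is in envelope 2 (prior 1/5): the presenter has 4 equally likely choices, so probability 1/4; weight (1/5)·(1/4) = 1/20.
If it is in envelope 4 (prior 1/5): the presenter has no choice, probability 1; weight (1/5)·1 = 1/5.
The weights sum to 1/4.
So P(the cheque in envelope 4 | the presenter opened envelope 1, envelope 3, and envelope 5) = (1/5) / (1/4) = 4/5.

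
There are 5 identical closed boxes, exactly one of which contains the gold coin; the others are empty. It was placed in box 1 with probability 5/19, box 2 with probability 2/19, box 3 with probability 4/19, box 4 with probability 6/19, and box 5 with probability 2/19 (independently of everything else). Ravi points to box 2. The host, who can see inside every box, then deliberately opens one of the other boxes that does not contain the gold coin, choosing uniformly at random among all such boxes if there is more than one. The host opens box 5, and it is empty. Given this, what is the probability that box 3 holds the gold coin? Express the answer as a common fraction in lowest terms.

8/33

Consider each possible location of the gold coin in turn.
If it is in box 1 (prior 5/19): the host has 3 equally likely choices, so probability 1/3; weight (5/19)·(1/3) = 5/57.
If it is in box 2 (prior 2/19): the host has 4 equally likely choices, so probability 1/4; weight (2/19)·(1/4) = 1/38.
If it is in box 3 (prior 4/19): the host has 3 equally likely choices, so probability 1/3; weight (4/19)·(1/3) = 4/57.
If it is in box 4 (prior 6/19): the host has 3 equally likely choices, so probability 1/3; weight (6/19)·(1/3) = 2/19.
If it is in box 5 (prior 2/19): the host opened box 5, so this case is ruled out; weight (2/19)·0 = 0.
The weights sum to 11/38.
So P(the gold coin in box 3 | the host opened box 5) = (4/57) / (11/38) = 8/33.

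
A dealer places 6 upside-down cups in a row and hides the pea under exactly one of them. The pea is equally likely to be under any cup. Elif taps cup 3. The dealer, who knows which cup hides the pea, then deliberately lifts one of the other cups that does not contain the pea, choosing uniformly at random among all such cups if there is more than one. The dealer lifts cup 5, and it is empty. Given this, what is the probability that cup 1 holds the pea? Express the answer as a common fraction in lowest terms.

Apply Bayes' rule, conditioning on where the pea actually is.
If it is under any of cups 1, 2, 4, and 6 (prior 1/6 each): the dealer has 4 equally likely choices, so probability 1/4; weight (1/6)·(1/4) = 1/24 each.
If it is under cup 3 (prior 1/6): the dealer has 5 equally likely choices, so probability 1/5; weight (1/6)·(1/5) = 1/30.
If it is under cup 5 (prior 1/6): the dealer opened cup 5, so this case is ruled out; weight (1/6)·0 = 0.
The weights sum to 1/5.
So P(the pea under cup 1 | the dealer opened cup 5) = (1/24) / (1/5) = 5/24.

5/24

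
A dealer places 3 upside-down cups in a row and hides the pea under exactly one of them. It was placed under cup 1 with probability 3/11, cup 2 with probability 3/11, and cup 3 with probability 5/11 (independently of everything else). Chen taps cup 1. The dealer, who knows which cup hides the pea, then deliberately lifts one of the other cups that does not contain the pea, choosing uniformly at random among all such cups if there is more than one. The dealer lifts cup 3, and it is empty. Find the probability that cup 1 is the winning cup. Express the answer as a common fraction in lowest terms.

Consider each possible location of the pea in turn.
If it is under cup 1 (prior 3/11): the dealer has 2 equally likely choices, so probability 1/2; weight (3/11)·(1/2) = 3/22.
If it is under cup 2 (prior 3/11): the dealer has no choice, probability 1; weight (3/11)·1 = 3/11.
If it is under cup 3 (prior 5/11): the dealer opened cup 3, so this case is ruled out; weight (5/11)·0 = 0.
The weights sum to 9/22.
So P(the pea under cup 1 | the dealer opened cup 3) = (3/22) / (9/22) = 1/3.

1/3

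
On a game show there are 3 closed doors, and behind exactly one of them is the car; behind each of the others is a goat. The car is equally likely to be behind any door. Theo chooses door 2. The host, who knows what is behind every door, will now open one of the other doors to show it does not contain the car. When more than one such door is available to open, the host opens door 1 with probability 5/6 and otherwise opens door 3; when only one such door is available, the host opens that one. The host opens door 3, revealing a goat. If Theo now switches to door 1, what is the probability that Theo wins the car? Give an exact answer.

Apply Bayes' rule, conditioning on where the car actually is.
If it is behind door 1 (prior 1/3): only door 3 is available, probability 1; weight (1/3)·1 = 1/3.
If it is behind door 2 (prior 1/3): door 1 is available but not opened, probability 1/6; weight (1/3)·(1/6) = 1/18.
If it is behind door 3 (prior 1/3): the host opened door 3, so this case is ruled out; weight (1/3)·0 = 0.
The weights sum to 7/18.
So P(the car behind door 1 | the host opened door 3) = (1/3) / (7/18) = 6/7.

6/7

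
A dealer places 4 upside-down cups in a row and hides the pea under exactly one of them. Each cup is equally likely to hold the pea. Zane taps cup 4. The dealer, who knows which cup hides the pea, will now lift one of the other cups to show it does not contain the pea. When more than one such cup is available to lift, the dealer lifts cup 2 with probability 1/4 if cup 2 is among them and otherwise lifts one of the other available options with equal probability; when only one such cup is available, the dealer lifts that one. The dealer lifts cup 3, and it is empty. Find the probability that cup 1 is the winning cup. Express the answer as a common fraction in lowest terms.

Apply Bayes' rule, conditioning on where the pea actually is.
If it is under cup 1 (prior 1/4): cup 2 is available but not opened, probability 3/4; weight (1/4)·(3/4) = 3/16.
If it is under cup 2 (prior 1/4): cup 2 holds the prize so is unavailable; the dealer chooses uniformly among the 2 others, probability 1/2; weight (1/4)·(1/2) = 1/8.
If it is under cup 3 (prior 1/4): the dealer opened cup 3, so this case is ruled out; weight (1/4)·0 = 0.
If it is under cup 4 (prior 1/4): cup 2 is available but not opened; cup 3 gets probability (1 − 1/4)/2 = 3/8; weight (1/4)·(3/8) = 3/32.
The weights sum to 13/32.
So P(the pea under cup 1 | the dealer opened cup 3) = (3/16) / (13/32) = 6/13.

6/13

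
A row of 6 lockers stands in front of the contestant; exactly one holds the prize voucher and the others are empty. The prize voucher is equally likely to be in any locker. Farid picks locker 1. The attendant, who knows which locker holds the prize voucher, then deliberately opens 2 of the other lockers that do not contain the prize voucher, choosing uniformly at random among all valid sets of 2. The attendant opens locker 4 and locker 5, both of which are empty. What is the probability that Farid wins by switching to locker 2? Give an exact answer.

Apply Bayes' rule, conditioning on where the prize voucher actually is.
If it is in locker 1 (prior 1/6): the attendant has 10 equally likely choices, so probability 1/10; weight (1/6)·(1/10) = 1/60.
If it is in any of lockers 2, 3, and 6 (prior 1/6 each): the attendant has 6 equally likely choices, so probability 1/6; weight (1/6)·(1/6) = 1/36 each.
If it is in either of lockers 4 and 5 (prior 1/6 each): that locker was opened and seen not to hold the prize — ruled out; weight (1/6)·0 = 0 each.
The weights sum to 1/10.
So P(the prize voucher in locker 2 | the attendant opened locker 4 and locker 5) = (1/36) / (1/10) = 5/18.

5/18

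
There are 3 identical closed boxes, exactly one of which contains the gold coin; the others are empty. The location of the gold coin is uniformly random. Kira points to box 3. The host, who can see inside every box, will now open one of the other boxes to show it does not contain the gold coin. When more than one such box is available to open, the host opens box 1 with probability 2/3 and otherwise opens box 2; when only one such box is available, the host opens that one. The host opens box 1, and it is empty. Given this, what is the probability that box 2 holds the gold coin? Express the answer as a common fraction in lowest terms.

3/5

Condition on the true location of the gold coin.
If it is in box 1 (prior 1/3): the host opened box 1, so this case is ruled out; weight (1/3)·0 = 0.
If it is in box 2 (prior 1/3): only box 1 is available, probability 1; weight (1/3)·1 = 1/3.
If it is in box 3 (prior 1/3): box 1 is available, opened with probability 2/3; weight (1/3)·(2/3) = 2/9.
The weights sum to 5/9.
So P(the gold coin in box 2 | the host opened box 1) = (1/3) / (5/9) = 3/5.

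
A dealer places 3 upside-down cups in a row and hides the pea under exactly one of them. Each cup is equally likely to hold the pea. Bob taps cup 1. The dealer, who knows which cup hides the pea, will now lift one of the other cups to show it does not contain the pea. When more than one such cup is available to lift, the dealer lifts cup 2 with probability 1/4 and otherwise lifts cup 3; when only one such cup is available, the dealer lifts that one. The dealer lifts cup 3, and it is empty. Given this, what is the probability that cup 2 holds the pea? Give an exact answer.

4/7

Consider each possible location of the pea in turn.
If it is under cup 1 (prior 1/3): cup 2 is available but not opened, probability 3/4; weight (1/3)·(3/4) = 1/4.
If it is under cup 2 (prior 1/3): only cup 3 is available, probability 1; weight (1/3)·1 = 1/3.
If it is under cup 3 (prior 1/3): the dealer opened cup 3, so this case is ruled out; weight (1/3)·0 = 0.
The weights sum to 7/12.
So P(the pea under cup 2 | the dealer opened cup 3) = (1/3) / (7/12) = 4/7.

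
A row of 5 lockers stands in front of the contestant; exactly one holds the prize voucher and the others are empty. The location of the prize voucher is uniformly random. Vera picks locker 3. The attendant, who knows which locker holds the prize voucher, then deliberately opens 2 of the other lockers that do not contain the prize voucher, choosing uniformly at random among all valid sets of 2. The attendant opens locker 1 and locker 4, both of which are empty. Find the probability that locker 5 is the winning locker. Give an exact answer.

2/5

Apply Bayes' rule, conditioning on where the prize voucher actually is.
If it is in either of lockers 1 and 4 (prior 1/5 each): that locker was opened and seen not to hold the prize — ruled out; weight (1/5)·0 = 0 each.
If it is in either of lockers 2 and 5 (prior 1/5 each): the attendant has 3 equally likely choices, so probability 1/3; weight (1/5)·(1/3) = 1/15 each.
If it is in locker 3 (prior 1/5): the attendant has 6 equally likely choices, so probability 1/6; weight (1/5)·(1/6) = 1/30.
The weights sum to 1/6.
So P(the prize voucher in locker 5 | the attendant opened locker 1 and locker 4) = (1/15) / (1/6) = 2/5.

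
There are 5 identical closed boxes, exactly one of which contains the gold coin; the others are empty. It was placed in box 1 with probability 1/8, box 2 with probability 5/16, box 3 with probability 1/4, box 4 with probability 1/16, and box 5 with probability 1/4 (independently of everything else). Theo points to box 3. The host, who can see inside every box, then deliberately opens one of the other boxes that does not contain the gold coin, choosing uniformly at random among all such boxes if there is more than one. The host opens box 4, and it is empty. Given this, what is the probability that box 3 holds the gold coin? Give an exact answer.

Condition on the true location of the gold coin.
If it is in box 1 (prior 1/8): the host has 3 equally likely choices, so probability 1/3; weight (1/8)·(1/3) = 1/24.
If it is in box 2 (prior 5/16): the host has 3 equally likely choices, so probability 1/3; weight (5/16)·(1/3) = 5/48.
If it is in box 3 (prior 1/4): the host has 4 equally likely choices, so probability 1/4; weight (1/4)·(1/4) = 1/16.
If it is in box 4 (prior 1/16): the host opened box 4, so this case is ruled out; weight (1/16)·0 = 0.
If it is in box 5 (prior 1/4): the host has 3 equally likely choices, so probability 1/3; weight (1/4)·(1/3) = 1/12.
The weights sum to 7/24.
So P(the gold coin in box 3 | the host opened box 4) = (1/16) / (7/24) = 3/14.

3/14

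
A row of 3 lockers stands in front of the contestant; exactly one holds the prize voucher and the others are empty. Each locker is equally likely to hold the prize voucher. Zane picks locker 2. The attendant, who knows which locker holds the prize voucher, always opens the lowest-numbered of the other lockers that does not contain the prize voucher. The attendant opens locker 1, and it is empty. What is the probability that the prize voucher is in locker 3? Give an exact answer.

Apply Bayes' rule, conditioning on where the prize voucher actually is.
If it is in locker 1 (prior 1/3): the attendant opened locker 1, so this case is ruled out; weight (1/3)·0 = 0.
If it is in either of lockers 2 and 3 (prior 1/3 each): locker 1 is the lowest-numbered option available, probability 1; weight (1/3)·1 = 1/3 each.
The weights sum to 2/3.
So P(the prize voucher in locker 3 | the attendant opened locker 1) = (1/3) / (2/3) = 1/2.

1/2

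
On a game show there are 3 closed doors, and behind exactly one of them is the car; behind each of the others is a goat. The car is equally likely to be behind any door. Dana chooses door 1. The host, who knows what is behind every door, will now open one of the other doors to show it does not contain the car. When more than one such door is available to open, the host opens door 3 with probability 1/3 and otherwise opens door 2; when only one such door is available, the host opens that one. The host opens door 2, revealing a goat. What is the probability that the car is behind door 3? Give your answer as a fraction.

3/5

Condition on the true location of the car.
If it is behind door 1 (prior 1/3): door 3 is available but not opened, probability 2/3; weight (1/3)·(2/3) = 2/9.
If it is behind door 2 (prior 1/3): the host opened door 2, so this case is ruled out; weight (1/3)·0 = 0.
If it is behind door 3 (prior 1/3): only door 2 is available, probability 1; weight (1/3)·1 = 1/3.
The weights sum to 5/9.
So P(the car behind door 3 | the host opened door 2) = (1/3) / (5/9) = 3/5.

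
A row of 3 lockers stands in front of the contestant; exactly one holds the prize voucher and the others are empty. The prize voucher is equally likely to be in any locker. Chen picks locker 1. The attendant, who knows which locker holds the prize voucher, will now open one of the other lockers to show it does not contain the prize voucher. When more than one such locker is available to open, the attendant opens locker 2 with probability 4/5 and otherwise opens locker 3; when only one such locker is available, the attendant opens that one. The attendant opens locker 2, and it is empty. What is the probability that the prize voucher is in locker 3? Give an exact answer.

5/9

Condition on the true location of the prize voucher.
If it is in locker 1 (prior 1/3): locker 2 is available, opened with probability 4/5; weight (1/3)·(4/5) = 4/15.
If it is in locker 2 (prior 1/3): the attendant opened locker 2, so this case is ruled out; weight (1/3)·0 = 0.
If it is in locker 3 (prior 1/3): only locker 2 is available, probability 1; weight (1/3)·1 = 1/3.
The weights sum to 3/5.
So P(the prize voucher in locker 3 | the attendant opened locker 2) = (1/3) / (3/5) = 5/9.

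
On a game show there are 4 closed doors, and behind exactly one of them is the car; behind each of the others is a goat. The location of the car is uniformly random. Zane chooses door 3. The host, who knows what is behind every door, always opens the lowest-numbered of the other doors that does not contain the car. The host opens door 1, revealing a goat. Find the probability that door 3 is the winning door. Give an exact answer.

Apply Bayes' rule, conditioning on where the car actually is.
If it is behind door 1 (prior 1/4): the host opened door 1, so this case is ruled out; weight (1/4)·0 = 0.
If it is behind any of doors 2, 3, and 4 (prior 1/4 each): door 1 is the lowest-numbered option available, probability 1; weight (1/4)·1 = 1/4 each.
The weights sum to 3/4.
So P(the car behind door 3 | the host opened door 1) = (1/4) / (3/4) = 1/3.

1/3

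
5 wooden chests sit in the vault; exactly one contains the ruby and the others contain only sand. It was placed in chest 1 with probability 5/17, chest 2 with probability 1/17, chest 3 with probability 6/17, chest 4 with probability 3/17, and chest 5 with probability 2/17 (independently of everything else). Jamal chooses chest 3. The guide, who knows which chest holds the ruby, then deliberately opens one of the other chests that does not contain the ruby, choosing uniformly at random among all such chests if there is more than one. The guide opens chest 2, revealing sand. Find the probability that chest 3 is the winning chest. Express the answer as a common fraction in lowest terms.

Apply Bayes' rule, conditioning on where the ruby actually is.
If it is in chest 1 (prior 5/17): the guide has 3 equally likely choices, so probability 1/3; weight (5/17)·(1/3) = 5/51.
If it is in chest 2 (prior 1/17): the guide opened chest 2, so this case is ruled out; weight (1/17)·0 = 0.
If it is in chest 3 (prior 6/17): the guide has 4 equally likely choices, so probability 1/4; weight (6/17)·(1/4) = 3/34.
If it is in chest 4 (prior 3/17): the guide has 3 equally likely choices, so probability 1/3; weight (3/17)·(1/3) = 1/17.
If it is in chest 5 (prior 2/17): the guide has 3 equally likely choices, so probability 1/3; weight (2/17)·(1/3) = 2/51.
The weights sum to 29/102.
So P(the ruby in chest 3 | the guide opened chest 2) = (3/34) / (29/102) = 9/29.

9/29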